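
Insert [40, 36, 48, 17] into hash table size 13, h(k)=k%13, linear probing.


Insert 40: h=1 -> slot 1
Insert 36: h=10 -> slot 10
Insert 48: h=9 -> slot 9
Insert 17: h=4 -> slot 4

Table: [None, 40, None, None, 17, None, None, None, None, 48, 36, None, None]


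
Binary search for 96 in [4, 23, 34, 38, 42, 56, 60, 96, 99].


Step 1: lo=0, hi=8, mid=4, val=42
Step 2: lo=5, hi=8, mid=6, val=60
Step 3: lo=7, hi=8, mid=7, val=96

Found at index 7


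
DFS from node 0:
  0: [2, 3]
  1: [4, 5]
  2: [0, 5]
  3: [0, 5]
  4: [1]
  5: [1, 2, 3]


Visit 0, push [3, 2]
Visit 2, push [5]
Visit 5, push [3, 1]
Visit 1, push [4]
Visit 4, push []
Visit 3, push []

DFS order: [0, 2, 5, 1, 4, 3]


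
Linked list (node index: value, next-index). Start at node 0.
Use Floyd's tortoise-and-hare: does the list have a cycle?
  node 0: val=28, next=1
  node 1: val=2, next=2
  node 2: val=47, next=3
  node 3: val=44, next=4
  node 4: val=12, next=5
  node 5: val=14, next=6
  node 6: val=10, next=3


Floyd's tortoise (slow, +1) and hare (fast, +2):
  init: slow=0, fast=0
  step 1: slow=1, fast=2
  step 2: slow=2, fast=4
  step 3: slow=3, fast=6
  step 4: slow=4, fast=4
  slow == fast at node 4: cycle detected

Cycle: yes


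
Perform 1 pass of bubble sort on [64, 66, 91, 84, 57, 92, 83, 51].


Initial: [64, 66, 91, 84, 57, 92, 83, 51]
Pass 1: [64, 66, 84, 57, 91, 83, 51, 92] (4 swaps)

After 1 pass: [64, 66, 84, 57, 91, 83, 51, 92]


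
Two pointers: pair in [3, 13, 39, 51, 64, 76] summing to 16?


lo=0(3)+hi=5(76)=79
lo=0(3)+hi=4(64)=67
lo=0(3)+hi=3(51)=54
lo=0(3)+hi=2(39)=42
lo=0(3)+hi=1(13)=16

Yes: 3+13=16


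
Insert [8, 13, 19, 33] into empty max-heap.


Insert 8: [8]
Insert 13: [13, 8]
Insert 19: [19, 8, 13]
Insert 33: [33, 19, 13, 8]

Final heap: [33, 19, 13, 8]


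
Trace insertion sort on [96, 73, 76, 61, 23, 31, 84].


Initial: [96, 73, 76, 61, 23, 31, 84]
Insert 73: [73, 96, 76, 61, 23, 31, 84]
Insert 76: [73, 76, 96, 61, 23, 31, 84]
Insert 61: [61, 73, 76, 96, 23, 31, 84]
Insert 23: [23, 61, 73, 76, 96, 31, 84]
Insert 31: [23, 31, 61, 73, 76, 96, 84]
Insert 84: [23, 31, 61, 73, 76, 84, 96]

Sorted: [23, 31, 61, 73, 76, 84, 96]


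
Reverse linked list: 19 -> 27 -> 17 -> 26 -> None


Step 1: curr=19, set curr.next=prev(None) | reversed so far: 19
Step 2: curr=27, set curr.next=prev(19) | reversed so far: 27 -> 19
Step 3: curr=17, set curr.next=prev(27) | reversed so far: 17 -> 27 -> 19
Step 4: curr=26, set curr.next=prev(17) | reversed so far: 26 -> 17 -> 27 -> 19

26 -> 17 -> 27 -> 19 -> None


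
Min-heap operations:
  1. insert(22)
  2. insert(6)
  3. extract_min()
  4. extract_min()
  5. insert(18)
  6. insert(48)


insert(22) -> [22]
insert(6) -> [6, 22]
extract_min()->6, [22]
extract_min()->22, []
insert(18) -> [18]
insert(48) -> [18, 48]

Final heap: [18, 48]


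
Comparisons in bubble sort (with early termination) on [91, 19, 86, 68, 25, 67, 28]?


Algorithm: bubble sort (with early termination)
Input: [91, 19, 86, 68, 25, 67, 28]
Sorted: [19, 25, 28, 67, 68, 86, 91]

20


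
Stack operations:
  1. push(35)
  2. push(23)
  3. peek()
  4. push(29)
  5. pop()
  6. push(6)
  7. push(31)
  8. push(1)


push(35) -> [35]
push(23) -> [35, 23]
peek()->23
push(29) -> [35, 23, 29]
pop()->29, [35, 23]
push(6) -> [35, 23, 6]
push(31) -> [35, 23, 6, 31]
push(1) -> [35, 23, 6, 31, 1]

Final stack: [35, 23, 6, 31, 1]


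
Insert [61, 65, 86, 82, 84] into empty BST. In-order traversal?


Insert 61: root
Insert 65: R from 61
Insert 86: R from 61 -> R from 65
Insert 82: R from 61 -> R from 65 -> L from 86
Insert 84: R from 61 -> R from 65 -> L from 86 -> R from 82

In-order: [61, 65, 82, 84, 86]


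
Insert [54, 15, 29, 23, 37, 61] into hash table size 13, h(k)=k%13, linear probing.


Insert 54: h=2 -> slot 2
Insert 15: h=2, 1 probes -> slot 3
Insert 29: h=3, 1 probes -> slot 4
Insert 23: h=10 -> slot 10
Insert 37: h=11 -> slot 11
Insert 61: h=9 -> slot 9

Table: [None, None, 54, 15, 29, None, None, None, None, 61, 23, 37, None]


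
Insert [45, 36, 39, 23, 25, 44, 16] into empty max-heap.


Insert 45: [45]
Insert 36: [45, 36]
Insert 39: [45, 36, 39]
Insert 23: [45, 36, 39, 23]
Insert 25: [45, 36, 39, 23, 25]
Insert 44: [45, 36, 44, 23, 25, 39]
Insert 16: [45, 36, 44, 23, 25, 39, 16]

Final heap: [45, 36, 44, 23, 25, 39, 16]


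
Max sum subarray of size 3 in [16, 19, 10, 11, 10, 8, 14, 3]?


[0:3]: 45
[1:4]: 40
[2:5]: 31
[3:6]: 29
[4:7]: 32
[5:8]: 25

Max: 45 at [0:3]


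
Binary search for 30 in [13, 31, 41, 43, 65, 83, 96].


Step 1: lo=0, hi=6, mid=3, val=43
Step 2: lo=0, hi=2, mid=1, val=31
Step 3: lo=0, hi=0, mid=0, val=13

Not found


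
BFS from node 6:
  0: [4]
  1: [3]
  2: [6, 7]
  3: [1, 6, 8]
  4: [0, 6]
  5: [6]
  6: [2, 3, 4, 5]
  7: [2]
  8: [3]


Visit 6, enqueue [2, 3, 4, 5]
Visit 2, enqueue [7]
Visit 3, enqueue [1, 8]
Visit 4, enqueue [0]
Visit 5, enqueue []
Visit 7, enqueue []
Visit 1, enqueue []
Visit 8, enqueue []
Visit 0, enqueue []

BFS order: [6, 2, 3, 4, 5, 7, 1, 8, 0]


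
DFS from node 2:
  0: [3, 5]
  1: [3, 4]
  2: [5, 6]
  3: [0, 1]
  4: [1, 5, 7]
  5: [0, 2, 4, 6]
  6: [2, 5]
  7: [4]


Visit 2, push [6, 5]
Visit 5, push [6, 4, 0]
Visit 0, push [3]
Visit 3, push [1]
Visit 1, push [4]
Visit 4, push [7]
Visit 7, push []
Visit 6, push []

DFS order: [2, 5, 0, 3, 1, 4, 7, 6]


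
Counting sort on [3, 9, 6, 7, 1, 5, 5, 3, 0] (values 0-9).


Input: [3, 9, 6, 7, 1, 5, 5, 3, 0]
Counts: [1, 1, 0, 2, 0, 2, 1, 1, 0, 1]

Sorted: [0, 1, 3, 3, 5, 5, 6, 7, 9]


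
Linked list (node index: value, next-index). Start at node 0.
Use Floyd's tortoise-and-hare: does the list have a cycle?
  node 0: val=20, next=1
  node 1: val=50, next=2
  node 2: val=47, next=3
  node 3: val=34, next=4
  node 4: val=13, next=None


Floyd's tortoise (slow, +1) and hare (fast, +2):
  init: slow=0, fast=0
  step 1: slow=1, fast=2
  step 2: slow=2, fast=4
  step 3: fast -> None, no cycle

Cycle: no


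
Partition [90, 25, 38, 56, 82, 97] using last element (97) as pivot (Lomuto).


Pivot: 97
  90 <= 97: advance i (no swap)
  25 <= 97: advance i (no swap)
  38 <= 97: advance i (no swap)
  56 <= 97: advance i (no swap)
  82 <= 97: advance i (no swap)
Place pivot at 5: [90, 25, 38, 56, 82, 97]

Partitioned: [90, 25, 38, 56, 82, 97]


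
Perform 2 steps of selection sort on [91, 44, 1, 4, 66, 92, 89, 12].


Initial: [91, 44, 1, 4, 66, 92, 89, 12]
Step 1: min=1 at 2
  Swap: [1, 44, 91, 4, 66, 92, 89, 12]
Step 2: min=4 at 3
  Swap: [1, 4, 91, 44, 66, 92, 89, 12]

After 2 steps: [1, 4, 91, 44, 66, 92, 89, 12]


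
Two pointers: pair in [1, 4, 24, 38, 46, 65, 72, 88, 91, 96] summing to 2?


lo=0(1)+hi=9(96)=97
lo=0(1)+hi=8(91)=92
lo=0(1)+hi=7(88)=89
lo=0(1)+hi=6(72)=73
lo=0(1)+hi=5(65)=66
lo=0(1)+hi=4(46)=47
lo=0(1)+hi=3(38)=39
lo=0(1)+hi=2(24)=25
lo=0(1)+hi=1(4)=5

No pair found


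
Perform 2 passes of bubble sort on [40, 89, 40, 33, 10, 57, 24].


Initial: [40, 89, 40, 33, 10, 57, 24]
Pass 1: [40, 40, 33, 10, 57, 24, 89] (5 swaps)
Pass 2: [40, 33, 10, 40, 24, 57, 89] (3 swaps)

After 2 passes: [40, 33, 10, 40, 24, 57, 89]


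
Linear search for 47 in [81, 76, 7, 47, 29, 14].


i=0: 81!=47
i=1: 76!=47
i=2: 7!=47
i=3: 47==47 found!

Found at 3, 4 comps


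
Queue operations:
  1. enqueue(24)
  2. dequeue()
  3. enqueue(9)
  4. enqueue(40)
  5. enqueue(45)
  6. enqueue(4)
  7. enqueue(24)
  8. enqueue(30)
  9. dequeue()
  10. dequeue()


enqueue(24) -> [24]
dequeue()->24, []
enqueue(9) -> [9]
enqueue(40) -> [9, 40]
enqueue(45) -> [9, 40, 45]
enqueue(4) -> [9, 40, 45, 4]
enqueue(24) -> [9, 40, 45, 4, 24]
enqueue(30) -> [9, 40, 45, 4, 24, 30]
dequeue()->9, [40, 45, 4, 24, 30]
dequeue()->40, [45, 4, 24, 30]

Final queue: [45, 4, 24, 30]


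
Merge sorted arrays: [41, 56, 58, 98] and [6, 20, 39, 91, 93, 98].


Take 6 from B
Take 20 from B
Take 39 from B
Take 41 from A
Take 56 from A
Take 58 from A
Take 91 from B
Take 93 from B
Take 98 from A

Merged: [6, 20, 39, 41, 56, 58, 91, 93, 98, 98]


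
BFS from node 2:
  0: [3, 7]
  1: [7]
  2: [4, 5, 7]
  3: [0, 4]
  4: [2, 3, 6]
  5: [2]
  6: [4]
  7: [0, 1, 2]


Visit 2, enqueue [4, 5, 7]
Visit 4, enqueue [3, 6]
Visit 5, enqueue []
Visit 7, enqueue [0, 1]
Visit 3, enqueue []
Visit 6, enqueue []
Visit 0, enqueue []
Visit 1, enqueue []

BFS order: [2, 4, 5, 7, 3, 6, 0, 1]


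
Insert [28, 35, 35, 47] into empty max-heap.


Insert 28: [28]
Insert 35: [35, 28]
Insert 35: [35, 28, 35]
Insert 47: [47, 35, 35, 28]

Final heap: [47, 35, 35, 28]


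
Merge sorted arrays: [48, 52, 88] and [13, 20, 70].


Take 13 from B
Take 20 from B
Take 48 from A
Take 52 from A
Take 70 from B

Merged: [13, 20, 48, 52, 70, 88]


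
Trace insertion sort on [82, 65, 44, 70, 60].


Initial: [82, 65, 44, 70, 60]
Insert 65: [65, 82, 44, 70, 60]
Insert 44: [44, 65, 82, 70, 60]
Insert 70: [44, 65, 70, 82, 60]
Insert 60: [44, 60, 65, 70, 82]

Sorted: [44, 60, 65, 70, 82]


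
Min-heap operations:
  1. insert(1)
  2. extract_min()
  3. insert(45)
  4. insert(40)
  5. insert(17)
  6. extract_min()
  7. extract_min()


insert(1) -> [1]
extract_min()->1, []
insert(45) -> [45]
insert(40) -> [40, 45]
insert(17) -> [17, 45, 40]
extract_min()->17, [40, 45]
extract_min()->40, [45]

Final heap: [45]


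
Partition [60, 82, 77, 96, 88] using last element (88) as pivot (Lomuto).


Pivot: 88
  60 <= 88: advance i (no swap)
  82 <= 88: advance i (no swap)
  77 <= 88: advance i (no swap)
Place pivot at 3: [60, 82, 77, 88, 96]

Partitioned: [60, 82, 77, 88, 96]


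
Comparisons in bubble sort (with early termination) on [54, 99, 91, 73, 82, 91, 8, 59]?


Algorithm: bubble sort (with early termination)
Input: [54, 99, 91, 73, 82, 91, 8, 59]
Sorted: [8, 54, 59, 73, 82, 91, 91, 99]

28


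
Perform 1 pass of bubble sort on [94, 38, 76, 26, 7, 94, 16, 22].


Initial: [94, 38, 76, 26, 7, 94, 16, 22]
Pass 1: [38, 76, 26, 7, 94, 16, 22, 94] (6 swaps)

After 1 pass: [38, 76, 26, 7, 94, 16, 22, 94]


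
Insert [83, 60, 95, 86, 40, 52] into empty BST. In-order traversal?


Insert 83: root
Insert 60: L from 83
Insert 95: R from 83
Insert 86: R from 83 -> L from 95
Insert 40: L from 83 -> L from 60
Insert 52: L from 83 -> L from 60 -> R from 40

In-order: [40, 52, 60, 83, 86, 95]


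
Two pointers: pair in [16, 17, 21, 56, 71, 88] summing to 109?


lo=0(16)+hi=5(88)=104
lo=1(17)+hi=5(88)=105
lo=2(21)+hi=5(88)=109

Yes: 21+88=109


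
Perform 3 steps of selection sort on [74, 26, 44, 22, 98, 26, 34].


Initial: [74, 26, 44, 22, 98, 26, 34]
Step 1: min=22 at 3
  Swap: [22, 26, 44, 74, 98, 26, 34]
Step 2: min=26 at 1
  Swap: [22, 26, 44, 74, 98, 26, 34]
Step 3: min=26 at 5
  Swap: [22, 26, 26, 74, 98, 44, 34]

After 3 steps: [22, 26, 26, 74, 98, 44, 34]


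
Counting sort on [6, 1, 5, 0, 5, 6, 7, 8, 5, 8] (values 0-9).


Input: [6, 1, 5, 0, 5, 6, 7, 8, 5, 8]
Counts: [1, 1, 0, 0, 0, 3, 2, 1, 2, 0]

Sorted: [0, 1, 5, 5, 5, 6, 6, 7, 8, 8]


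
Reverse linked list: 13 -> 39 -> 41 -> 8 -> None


Step 1: curr=13, set curr.next=prev(None) | reversed so far: 13
Step 2: curr=39, set curr.next=prev(13) | reversed so far: 39 -> 13
Step 3: curr=41, set curr.next=prev(39) | reversed so far: 41 -> 39 -> 13
Step 4: curr=8, set curr.next=prev(41) | reversed so far: 8 -> 41 -> 39 -> 13

8 -> 41 -> 39 -> 13 -> None


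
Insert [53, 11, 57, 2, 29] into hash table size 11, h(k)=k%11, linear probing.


Insert 53: h=9 -> slot 9
Insert 11: h=0 -> slot 0
Insert 57: h=2 -> slot 2
Insert 2: h=2, 1 probes -> slot 3
Insert 29: h=7 -> slot 7

Table: [11, None, 57, 2, None, None, None, 29, None, 53, None]


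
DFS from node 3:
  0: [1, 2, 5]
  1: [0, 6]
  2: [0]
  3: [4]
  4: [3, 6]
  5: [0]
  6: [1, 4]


Visit 3, push [4]
Visit 4, push [6]
Visit 6, push [1]
Visit 1, push [0]
Visit 0, push [5, 2]
Visit 2, push []
Visit 5, push []

DFS order: [3, 4, 6, 1, 0, 2, 5]


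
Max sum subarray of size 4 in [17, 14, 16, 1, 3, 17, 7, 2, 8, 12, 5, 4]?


[0:4]: 48
[1:5]: 34
[2:6]: 37
[3:7]: 28
[4:8]: 29
[5:9]: 34
[6:10]: 29
[7:11]: 27
[8:12]: 29

Max: 48 at [0:4]


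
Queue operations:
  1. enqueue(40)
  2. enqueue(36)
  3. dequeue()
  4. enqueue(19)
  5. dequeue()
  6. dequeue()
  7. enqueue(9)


enqueue(40) -> [40]
enqueue(36) -> [40, 36]
dequeue()->40, [36]
enqueue(19) -> [36, 19]
dequeue()->36, [19]
dequeue()->19, []
enqueue(9) -> [9]

Final queue: [9]


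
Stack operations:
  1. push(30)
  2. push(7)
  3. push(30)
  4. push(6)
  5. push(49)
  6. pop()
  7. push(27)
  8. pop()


push(30) -> [30]
push(7) -> [30, 7]
push(30) -> [30, 7, 30]
push(6) -> [30, 7, 30, 6]
push(49) -> [30, 7, 30, 6, 49]
pop()->49, [30, 7, 30, 6]
push(27) -> [30, 7, 30, 6, 27]
pop()->27, [30, 7, 30, 6]

Final stack: [30, 7, 30, 6]


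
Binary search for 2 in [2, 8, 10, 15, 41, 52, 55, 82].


Step 1: lo=0, hi=7, mid=3, val=15
Step 2: lo=0, hi=2, mid=1, val=8
Step 3: lo=0, hi=0, mid=0, val=2

Found at index 0


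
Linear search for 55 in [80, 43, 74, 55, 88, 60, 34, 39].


i=0: 80!=55
i=1: 43!=55
i=2: 74!=55
i=3: 55==55 found!

Found at 3, 4 comps


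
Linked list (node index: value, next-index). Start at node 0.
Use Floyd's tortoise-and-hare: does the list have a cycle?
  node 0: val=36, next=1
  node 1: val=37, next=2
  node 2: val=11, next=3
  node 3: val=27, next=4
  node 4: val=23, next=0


Floyd's tortoise (slow, +1) and hare (fast, +2):
  init: slow=0, fast=0
  step 1: slow=1, fast=2
  step 2: slow=2, fast=4
  step 3: slow=3, fast=1
  step 4: slow=4, fast=3
  step 5: slow=0, fast=0
  slow == fast at node 0: cycle detected

Cycle: yes


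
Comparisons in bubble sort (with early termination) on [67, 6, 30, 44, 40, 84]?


Algorithm: bubble sort (with early termination)
Input: [67, 6, 30, 44, 40, 84]
Sorted: [6, 30, 40, 44, 67, 84]

12


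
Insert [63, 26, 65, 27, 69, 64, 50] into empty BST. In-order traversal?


Insert 63: root
Insert 26: L from 63
Insert 65: R from 63
Insert 27: L from 63 -> R from 26
Insert 69: R from 63 -> R from 65
Insert 64: R from 63 -> L from 65
Insert 50: L from 63 -> R from 26 -> R from 27

In-order: [26, 27, 50, 63, 64, 65, 69]


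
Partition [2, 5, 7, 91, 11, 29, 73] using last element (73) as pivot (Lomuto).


Pivot: 73
  2 <= 73: advance i (no swap)
  5 <= 73: advance i (no swap)
  7 <= 73: advance i (no swap)
  11 <= 73: swap -> [2, 5, 7, 11, 91, 29, 73]
  29 <= 73: swap -> [2, 5, 7, 11, 29, 91, 73]
Place pivot at 5: [2, 5, 7, 11, 29, 73, 91]

Partitioned: [2, 5, 7, 11, 29, 73, 91]


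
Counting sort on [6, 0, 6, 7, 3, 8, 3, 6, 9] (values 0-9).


Input: [6, 0, 6, 7, 3, 8, 3, 6, 9]
Counts: [1, 0, 0, 2, 0, 0, 3, 1, 1, 1]

Sorted: [0, 3, 3, 6, 6, 6, 7, 8, 9]


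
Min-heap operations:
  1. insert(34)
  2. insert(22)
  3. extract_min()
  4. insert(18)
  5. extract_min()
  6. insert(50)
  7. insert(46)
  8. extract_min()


insert(34) -> [34]
insert(22) -> [22, 34]
extract_min()->22, [34]
insert(18) -> [18, 34]
extract_min()->18, [34]
insert(50) -> [34, 50]
insert(46) -> [34, 50, 46]
extract_min()->34, [46, 50]

Final heap: [46, 50]


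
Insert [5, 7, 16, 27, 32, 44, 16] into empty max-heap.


Insert 5: [5]
Insert 7: [7, 5]
Insert 16: [16, 5, 7]
Insert 27: [27, 16, 7, 5]
Insert 32: [32, 27, 7, 5, 16]
Insert 44: [44, 27, 32, 5, 16, 7]
Insert 16: [44, 27, 32, 5, 16, 7, 16]

Final heap: [44, 27, 32, 5, 16, 7, 16]


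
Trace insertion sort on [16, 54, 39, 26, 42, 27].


Initial: [16, 54, 39, 26, 42, 27]
Insert 54: [16, 54, 39, 26, 42, 27]
Insert 39: [16, 39, 54, 26, 42, 27]
Insert 26: [16, 26, 39, 54, 42, 27]
Insert 42: [16, 26, 39, 42, 54, 27]
Insert 27: [16, 26, 27, 39, 42, 54]

Sorted: [16, 26, 27, 39, 42, 54]


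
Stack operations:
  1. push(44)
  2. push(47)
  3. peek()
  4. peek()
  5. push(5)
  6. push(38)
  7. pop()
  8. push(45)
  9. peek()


push(44) -> [44]
push(47) -> [44, 47]
peek()->47
peek()->47
push(5) -> [44, 47, 5]
push(38) -> [44, 47, 5, 38]
pop()->38, [44, 47, 5]
push(45) -> [44, 47, 5, 45]
peek()->45

Final stack: [44, 47, 5, 45]


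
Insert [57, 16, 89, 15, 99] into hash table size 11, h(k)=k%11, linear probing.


Insert 57: h=2 -> slot 2
Insert 16: h=5 -> slot 5
Insert 89: h=1 -> slot 1
Insert 15: h=4 -> slot 4
Insert 99: h=0 -> slot 0

Table: [99, 89, 57, None, 15, 16, None, None, None, None, None]


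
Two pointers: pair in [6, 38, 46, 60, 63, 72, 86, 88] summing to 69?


lo=0(6)+hi=7(88)=94
lo=0(6)+hi=6(86)=92
lo=0(6)+hi=5(72)=78
lo=0(6)+hi=4(63)=69

Yes: 6+63=69


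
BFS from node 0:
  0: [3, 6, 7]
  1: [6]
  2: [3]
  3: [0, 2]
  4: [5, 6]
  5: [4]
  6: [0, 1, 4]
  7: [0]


Visit 0, enqueue [3, 6, 7]
Visit 3, enqueue [2]
Visit 6, enqueue [1, 4]
Visit 7, enqueue []
Visit 2, enqueue []
Visit 1, enqueue []
Visit 4, enqueue [5]
Visit 5, enqueue []

BFS order: [0, 3, 6, 7, 2, 1, 4, 5]


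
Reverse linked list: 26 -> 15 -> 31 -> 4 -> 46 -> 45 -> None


Step 1: curr=26, set curr.next=prev(None) | reversed so far: 26
Step 2: curr=15, set curr.next=prev(26) | reversed so far: 15 -> 26
Step 3: curr=31, set curr.next=prev(15) | reversed so far: 31 -> 15 -> 26
Step 4: curr=4, set curr.next=prev(31) | reversed so far: 4 -> 31 -> 15 -> 26
Step 5: curr=46, set curr.next=prev(4) | reversed so far: 46 -> 4 -> 31 -> 15 -> 26
Step 6: curr=45, set curr.next=prev(46) | reversed so far: 45 -> 46 -> 4 -> 31 -> 15 -> 26

45 -> 46 -> 4 -> 31 -> 15 -> 26 -> None


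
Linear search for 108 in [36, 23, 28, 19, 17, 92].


i=0: 36!=108
i=1: 23!=108
i=2: 28!=108
i=3: 19!=108
i=4: 17!=108
i=5: 92!=108

Not found, 6 comps


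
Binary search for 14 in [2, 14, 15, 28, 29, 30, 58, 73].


Step 1: lo=0, hi=7, mid=3, val=28
Step 2: lo=0, hi=2, mid=1, val=14

Found at index 1


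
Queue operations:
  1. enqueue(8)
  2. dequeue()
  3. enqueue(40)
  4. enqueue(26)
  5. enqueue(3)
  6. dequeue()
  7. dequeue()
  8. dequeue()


enqueue(8) -> [8]
dequeue()->8, []
enqueue(40) -> [40]
enqueue(26) -> [40, 26]
enqueue(3) -> [40, 26, 3]
dequeue()->40, [26, 3]
dequeue()->26, [3]
dequeue()->3, []

Final queue: []


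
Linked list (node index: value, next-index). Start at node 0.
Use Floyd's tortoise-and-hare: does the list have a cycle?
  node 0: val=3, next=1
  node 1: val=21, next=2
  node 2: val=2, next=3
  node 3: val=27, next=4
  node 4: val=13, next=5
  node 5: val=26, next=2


Floyd's tortoise (slow, +1) and hare (fast, +2):
  init: slow=0, fast=0
  step 1: slow=1, fast=2
  step 2: slow=2, fast=4
  step 3: slow=3, fast=2
  step 4: slow=4, fast=4
  slow == fast at node 4: cycle detected

Cycle: yes


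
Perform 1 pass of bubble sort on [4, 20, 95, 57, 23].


Initial: [4, 20, 95, 57, 23]
Pass 1: [4, 20, 57, 23, 95] (2 swaps)

After 1 pass: [4, 20, 57, 23, 95]


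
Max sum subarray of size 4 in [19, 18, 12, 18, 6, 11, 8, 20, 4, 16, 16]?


[0:4]: 67
[1:5]: 54
[2:6]: 47
[3:7]: 43
[4:8]: 45
[5:9]: 43
[6:10]: 48
[7:11]: 56

Max: 67 at [0:4]


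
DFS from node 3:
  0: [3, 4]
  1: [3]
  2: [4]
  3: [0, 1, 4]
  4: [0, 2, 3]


Visit 3, push [4, 1, 0]
Visit 0, push [4]
Visit 4, push [2]
Visit 2, push []
Visit 1, push []

DFS order: [3, 0, 4, 2, 1]


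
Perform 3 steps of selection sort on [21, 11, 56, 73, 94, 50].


Initial: [21, 11, 56, 73, 94, 50]
Step 1: min=11 at 1
  Swap: [11, 21, 56, 73, 94, 50]
Step 2: min=21 at 1
  Swap: [11, 21, 56, 73, 94, 50]
Step 3: min=50 at 5
  Swap: [11, 21, 50, 73, 94, 56]

After 3 steps: [11, 21, 50, 73, 94, 56]


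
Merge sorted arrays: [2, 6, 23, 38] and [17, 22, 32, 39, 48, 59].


Take 2 from A
Take 6 from A
Take 17 from B
Take 22 from B
Take 23 from A
Take 32 from B
Take 38 from A

Merged: [2, 6, 17, 22, 23, 32, 38, 39, 48, 59]


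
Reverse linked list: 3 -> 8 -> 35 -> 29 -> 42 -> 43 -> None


Step 1: curr=3, set curr.next=prev(None) | reversed so far: 3
Step 2: curr=8, set curr.next=prev(3) | reversed so far: 8 -> 3
Step 3: curr=35, set curr.next=prev(8) | reversed so far: 35 -> 8 -> 3
Step 4: curr=29, set curr.next=prev(35) | reversed so far: 29 -> 35 -> 8 -> 3
Step 5: curr=42, set curr.next=prev(29) | reversed so far: 42 -> 29 -> 35 -> 8 -> 3
Step 6: curr=43, set curr.next=prev(42) | reversed so far: 43 -> 42 -> 29 -> 35 -> 8 -> 3

43 -> 42 -> 29 -> 35 -> 8 -> 3 -> None


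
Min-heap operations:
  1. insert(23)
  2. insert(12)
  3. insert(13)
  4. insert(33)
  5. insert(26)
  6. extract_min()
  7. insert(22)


insert(23) -> [23]
insert(12) -> [12, 23]
insert(13) -> [12, 23, 13]
insert(33) -> [12, 23, 13, 33]
insert(26) -> [12, 23, 13, 33, 26]
extract_min()->12, [13, 23, 26, 33]
insert(22) -> [13, 22, 26, 33, 23]

Final heap: [13, 22, 26, 33, 23]


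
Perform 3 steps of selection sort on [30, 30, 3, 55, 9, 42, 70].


Initial: [30, 30, 3, 55, 9, 42, 70]
Step 1: min=3 at 2
  Swap: [3, 30, 30, 55, 9, 42, 70]
Step 2: min=9 at 4
  Swap: [3, 9, 30, 55, 30, 42, 70]
Step 3: min=30 at 2
  Swap: [3, 9, 30, 55, 30, 42, 70]

After 3 steps: [3, 9, 30, 55, 30, 42, 70]


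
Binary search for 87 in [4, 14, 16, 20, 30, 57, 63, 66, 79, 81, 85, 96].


Step 1: lo=0, hi=11, mid=5, val=57
Step 2: lo=6, hi=11, mid=8, val=79
Step 3: lo=9, hi=11, mid=10, val=85
Step 4: lo=11, hi=11, mid=11, val=96

Not found


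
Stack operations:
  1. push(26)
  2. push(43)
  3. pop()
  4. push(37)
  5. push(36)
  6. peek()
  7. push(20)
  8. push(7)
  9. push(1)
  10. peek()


push(26) -> [26]
push(43) -> [26, 43]
pop()->43, [26]
push(37) -> [26, 37]
push(36) -> [26, 37, 36]
peek()->36
push(20) -> [26, 37, 36, 20]
push(7) -> [26, 37, 36, 20, 7]
push(1) -> [26, 37, 36, 20, 7, 1]
peek()->1

Final stack: [26, 37, 36, 20, 7, 1]


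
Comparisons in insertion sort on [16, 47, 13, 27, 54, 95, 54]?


Algorithm: insertion sort
Input: [16, 47, 13, 27, 54, 95, 54]
Sorted: [13, 16, 27, 47, 54, 54, 95]

9


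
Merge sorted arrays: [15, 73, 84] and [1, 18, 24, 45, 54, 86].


Take 1 from B
Take 15 from A
Take 18 from B
Take 24 from B
Take 45 from B
Take 54 from B
Take 73 from A
Take 84 from A

Merged: [1, 15, 18, 24, 45, 54, 73, 84, 86]


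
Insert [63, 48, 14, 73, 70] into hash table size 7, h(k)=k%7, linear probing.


Insert 63: h=0 -> slot 0
Insert 48: h=6 -> slot 6
Insert 14: h=0, 1 probes -> slot 1
Insert 73: h=3 -> slot 3
Insert 70: h=0, 2 probes -> slot 2

Table: [63, 14, 70, 73, None, None, 48]


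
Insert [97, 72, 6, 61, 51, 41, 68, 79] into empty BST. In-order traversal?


Insert 97: root
Insert 72: L from 97
Insert 6: L from 97 -> L from 72
Insert 61: L from 97 -> L from 72 -> R from 6
Insert 51: L from 97 -> L from 72 -> R from 6 -> L from 61
Insert 41: L from 97 -> L from 72 -> R from 6 -> L from 61 -> L from 51
Insert 68: L from 97 -> L from 72 -> R from 6 -> R from 61
Insert 79: L from 97 -> R from 72

In-order: [6, 41, 51, 61, 68, 72, 79, 97]


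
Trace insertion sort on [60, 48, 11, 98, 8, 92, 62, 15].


Initial: [60, 48, 11, 98, 8, 92, 62, 15]
Insert 48: [48, 60, 11, 98, 8, 92, 62, 15]
Insert 11: [11, 48, 60, 98, 8, 92, 62, 15]
Insert 98: [11, 48, 60, 98, 8, 92, 62, 15]
Insert 8: [8, 11, 48, 60, 98, 92, 62, 15]
Insert 92: [8, 11, 48, 60, 92, 98, 62, 15]
Insert 62: [8, 11, 48, 60, 62, 92, 98, 15]
Insert 15: [8, 11, 15, 48, 60, 62, 92, 98]

Sorted: [8, 11, 15, 48, 60, 62, 92, 98]


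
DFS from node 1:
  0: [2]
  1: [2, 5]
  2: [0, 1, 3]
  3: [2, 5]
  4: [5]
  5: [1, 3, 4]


Visit 1, push [5, 2]
Visit 2, push [3, 0]
Visit 0, push []
Visit 3, push [5]
Visit 5, push [4]
Visit 4, push []

DFS order: [1, 2, 0, 3, 5, 4]


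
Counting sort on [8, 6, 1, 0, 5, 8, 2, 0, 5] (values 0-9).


Input: [8, 6, 1, 0, 5, 8, 2, 0, 5]
Counts: [2, 1, 1, 0, 0, 2, 1, 0, 2, 0]

Sorted: [0, 0, 1, 2, 5, 5, 6, 8, 8]


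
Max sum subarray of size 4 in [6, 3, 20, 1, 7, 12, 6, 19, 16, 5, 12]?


[0:4]: 30
[1:5]: 31
[2:6]: 40
[3:7]: 26
[4:8]: 44
[5:9]: 53
[6:10]: 46
[7:11]: 52

Max: 53 at [5:9]


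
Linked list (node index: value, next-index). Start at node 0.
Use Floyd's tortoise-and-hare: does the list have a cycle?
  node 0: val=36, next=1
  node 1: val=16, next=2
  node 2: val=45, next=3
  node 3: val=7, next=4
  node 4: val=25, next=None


Floyd's tortoise (slow, +1) and hare (fast, +2):
  init: slow=0, fast=0
  step 1: slow=1, fast=2
  step 2: slow=2, fast=4
  step 3: fast -> None, no cycle

Cycle: no


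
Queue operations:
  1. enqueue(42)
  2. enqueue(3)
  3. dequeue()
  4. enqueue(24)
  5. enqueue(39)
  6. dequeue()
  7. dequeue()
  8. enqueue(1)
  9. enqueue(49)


enqueue(42) -> [42]
enqueue(3) -> [42, 3]
dequeue()->42, [3]
enqueue(24) -> [3, 24]
enqueue(39) -> [3, 24, 39]
dequeue()->3, [24, 39]
dequeue()->24, [39]
enqueue(1) -> [39, 1]
enqueue(49) -> [39, 1, 49]

Final queue: [39, 1, 49]


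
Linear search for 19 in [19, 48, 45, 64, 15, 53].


i=0: 19==19 found!

Found at 0, 1 comps


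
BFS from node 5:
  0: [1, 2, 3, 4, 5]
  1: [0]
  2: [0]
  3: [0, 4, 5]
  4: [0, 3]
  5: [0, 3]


Visit 5, enqueue [0, 3]
Visit 0, enqueue [1, 2, 4]
Visit 3, enqueue []
Visit 1, enqueue []
Visit 2, enqueue []
Visit 4, enqueue []

BFS order: [5, 0, 3, 1, 2, 4]


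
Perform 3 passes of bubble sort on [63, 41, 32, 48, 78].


Initial: [63, 41, 32, 48, 78]
Pass 1: [41, 32, 48, 63, 78] (3 swaps)
Pass 2: [32, 41, 48, 63, 78] (1 swaps)
Pass 3: [32, 41, 48, 63, 78] (0 swaps)

After 3 passes: [32, 41, 48, 63, 78]


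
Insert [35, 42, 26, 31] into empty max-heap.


Insert 35: [35]
Insert 42: [42, 35]
Insert 26: [42, 35, 26]
Insert 31: [42, 35, 26, 31]

Final heap: [42, 35, 26, 31]


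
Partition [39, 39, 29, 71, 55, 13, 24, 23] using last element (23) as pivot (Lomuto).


Pivot: 23
  13 <= 23: swap -> [13, 39, 29, 71, 55, 39, 24, 23]
Place pivot at 1: [13, 23, 29, 71, 55, 39, 24, 39]

Partitioned: [13, 23, 29, 71, 55, 39, 24, 39]


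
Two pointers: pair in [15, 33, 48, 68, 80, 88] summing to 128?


lo=0(15)+hi=5(88)=103
lo=1(33)+hi=5(88)=121
lo=2(48)+hi=5(88)=136
lo=2(48)+hi=4(80)=128

Yes: 48+80=128


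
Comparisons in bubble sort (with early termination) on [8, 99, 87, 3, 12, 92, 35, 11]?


Algorithm: bubble sort (with early termination)
Input: [8, 99, 87, 3, 12, 92, 35, 11]
Sorted: [3, 8, 11, 12, 35, 87, 92, 99]

27


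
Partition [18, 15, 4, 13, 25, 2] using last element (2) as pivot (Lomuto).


Pivot: 2
Place pivot at 0: [2, 15, 4, 13, 25, 18]

Partitioned: [2, 15, 4, 13, 25, 18]


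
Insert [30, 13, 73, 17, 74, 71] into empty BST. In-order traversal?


Insert 30: root
Insert 13: L from 30
Insert 73: R from 30
Insert 17: L from 30 -> R from 13
Insert 74: R from 30 -> R from 73
Insert 71: R from 30 -> L from 73

In-order: [13, 17, 30, 71, 73, 74]


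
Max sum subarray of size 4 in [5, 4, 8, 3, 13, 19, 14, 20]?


[0:4]: 20
[1:5]: 28
[2:6]: 43
[3:7]: 49
[4:8]: 66

Max: 66 at [4:8]


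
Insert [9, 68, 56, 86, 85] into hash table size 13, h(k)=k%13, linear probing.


Insert 9: h=9 -> slot 9
Insert 68: h=3 -> slot 3
Insert 56: h=4 -> slot 4
Insert 86: h=8 -> slot 8
Insert 85: h=7 -> slot 7

Table: [None, None, None, 68, 56, None, None, 85, 86, 9, None, None, None]


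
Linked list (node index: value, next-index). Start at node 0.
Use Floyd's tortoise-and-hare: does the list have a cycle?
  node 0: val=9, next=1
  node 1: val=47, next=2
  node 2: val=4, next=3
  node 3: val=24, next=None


Floyd's tortoise (slow, +1) and hare (fast, +2):
  init: slow=0, fast=0
  step 1: slow=1, fast=2
  step 2: fast 2->3->None, no cycle

Cycle: no


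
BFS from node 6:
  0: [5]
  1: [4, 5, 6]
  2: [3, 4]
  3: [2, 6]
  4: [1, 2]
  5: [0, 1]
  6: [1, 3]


Visit 6, enqueue [1, 3]
Visit 1, enqueue [4, 5]
Visit 3, enqueue [2]
Visit 4, enqueue []
Visit 5, enqueue [0]
Visit 2, enqueue []
Visit 0, enqueue []

BFS order: [6, 1, 3, 4, 5, 2, 0]


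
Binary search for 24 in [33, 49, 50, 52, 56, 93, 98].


Step 1: lo=0, hi=6, mid=3, val=52
Step 2: lo=0, hi=2, mid=1, val=49
Step 3: lo=0, hi=0, mid=0, val=33

Not found


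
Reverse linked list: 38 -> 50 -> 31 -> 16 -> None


Step 1: curr=38, set curr.next=prev(None) | reversed so far: 38
Step 2: curr=50, set curr.next=prev(38) | reversed so far: 50 -> 38
Step 3: curr=31, set curr.next=prev(50) | reversed so far: 31 -> 50 -> 38
Step 4: curr=16, set curr.next=prev(31) | reversed so far: 16 -> 31 -> 50 -> 38

16 -> 31 -> 50 -> 38 -> None


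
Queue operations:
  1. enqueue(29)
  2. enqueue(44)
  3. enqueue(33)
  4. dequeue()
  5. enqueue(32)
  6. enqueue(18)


enqueue(29) -> [29]
enqueue(44) -> [29, 44]
enqueue(33) -> [29, 44, 33]
dequeue()->29, [44, 33]
enqueue(32) -> [44, 33, 32]
enqueue(18) -> [44, 33, 32, 18]

Final queue: [44, 33, 32, 18]


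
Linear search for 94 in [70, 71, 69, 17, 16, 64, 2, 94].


i=0: 70!=94
i=1: 71!=94
i=2: 69!=94
i=3: 17!=94
i=4: 16!=94
i=5: 64!=94
i=6: 2!=94
i=7: 94==94 found!

Found at 7, 8 comps


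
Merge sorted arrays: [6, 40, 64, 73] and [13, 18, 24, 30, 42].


Take 6 from A
Take 13 from B
Take 18 from B
Take 24 from B
Take 30 from B
Take 40 from A
Take 42 from B

Merged: [6, 13, 18, 24, 30, 40, 42, 64, 73]


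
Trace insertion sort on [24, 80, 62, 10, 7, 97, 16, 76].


Initial: [24, 80, 62, 10, 7, 97, 16, 76]
Insert 80: [24, 80, 62, 10, 7, 97, 16, 76]
Insert 62: [24, 62, 80, 10, 7, 97, 16, 76]
Insert 10: [10, 24, 62, 80, 7, 97, 16, 76]
Insert 7: [7, 10, 24, 62, 80, 97, 16, 76]
Insert 97: [7, 10, 24, 62, 80, 97, 16, 76]
Insert 16: [7, 10, 16, 24, 62, 80, 97, 76]
Insert 76: [7, 10, 16, 24, 62, 76, 80, 97]

Sorted: [7, 10, 16, 24, 62, 76, 80, 97]


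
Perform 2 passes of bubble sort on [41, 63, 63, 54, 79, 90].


Initial: [41, 63, 63, 54, 79, 90]
Pass 1: [41, 63, 54, 63, 79, 90] (1 swaps)
Pass 2: [41, 54, 63, 63, 79, 90] (1 swaps)

After 2 passes: [41, 54, 63, 63, 79, 90]


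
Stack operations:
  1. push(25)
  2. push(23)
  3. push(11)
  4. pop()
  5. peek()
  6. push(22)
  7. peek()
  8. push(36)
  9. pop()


push(25) -> [25]
push(23) -> [25, 23]
push(11) -> [25, 23, 11]
pop()->11, [25, 23]
peek()->23
push(22) -> [25, 23, 22]
peek()->22
push(36) -> [25, 23, 22, 36]
pop()->36, [25, 23, 22]

Final stack: [25, 23, 22]


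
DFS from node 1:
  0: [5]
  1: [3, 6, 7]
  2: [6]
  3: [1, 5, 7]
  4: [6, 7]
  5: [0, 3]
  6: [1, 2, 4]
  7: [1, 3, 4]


Visit 1, push [7, 6, 3]
Visit 3, push [7, 5]
Visit 5, push [0]
Visit 0, push []
Visit 7, push [4]
Visit 4, push [6]
Visit 6, push [2]
Visit 2, push []

DFS order: [1, 3, 5, 0, 7, 4, 6, 2]


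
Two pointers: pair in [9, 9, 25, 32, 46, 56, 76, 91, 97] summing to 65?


lo=0(9)+hi=8(97)=106
lo=0(9)+hi=7(91)=100
lo=0(9)+hi=6(76)=85
lo=0(9)+hi=5(56)=65

Yes: 9+56=65


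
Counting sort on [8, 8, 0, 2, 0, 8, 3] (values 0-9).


Input: [8, 8, 0, 2, 0, 8, 3]
Counts: [2, 0, 1, 1, 0, 0, 0, 0, 3, 0]

Sorted: [0, 0, 2, 3, 8, 8, 8]


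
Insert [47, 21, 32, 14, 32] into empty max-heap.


Insert 47: [47]
Insert 21: [47, 21]
Insert 32: [47, 21, 32]
Insert 14: [47, 21, 32, 14]
Insert 32: [47, 32, 32, 14, 21]

Final heap: [47, 32, 32, 14, 21]


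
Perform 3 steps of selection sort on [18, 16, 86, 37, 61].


Initial: [18, 16, 86, 37, 61]
Step 1: min=16 at 1
  Swap: [16, 18, 86, 37, 61]
Step 2: min=18 at 1
  Swap: [16, 18, 86, 37, 61]
Step 3: min=37 at 3
  Swap: [16, 18, 37, 86, 61]

After 3 steps: [16, 18, 37, 86, 61]


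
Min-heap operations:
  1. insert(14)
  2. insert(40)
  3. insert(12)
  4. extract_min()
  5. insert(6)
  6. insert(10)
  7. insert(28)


insert(14) -> [14]
insert(40) -> [14, 40]
insert(12) -> [12, 40, 14]
extract_min()->12, [14, 40]
insert(6) -> [6, 40, 14]
insert(10) -> [6, 10, 14, 40]
insert(28) -> [6, 10, 14, 40, 28]

Final heap: [6, 10, 14, 40, 28]


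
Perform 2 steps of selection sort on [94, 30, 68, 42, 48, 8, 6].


Initial: [94, 30, 68, 42, 48, 8, 6]
Step 1: min=6 at 6
  Swap: [6, 30, 68, 42, 48, 8, 94]
Step 2: min=8 at 5
  Swap: [6, 8, 68, 42, 48, 30, 94]

After 2 steps: [6, 8, 68, 42, 48, 30, 94]


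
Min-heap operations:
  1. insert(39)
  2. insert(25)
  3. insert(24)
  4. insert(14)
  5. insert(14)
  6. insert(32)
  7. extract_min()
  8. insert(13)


insert(39) -> [39]
insert(25) -> [25, 39]
insert(24) -> [24, 39, 25]
insert(14) -> [14, 24, 25, 39]
insert(14) -> [14, 14, 25, 39, 24]
insert(32) -> [14, 14, 25, 39, 24, 32]
extract_min()->14, [14, 24, 25, 39, 32]
insert(13) -> [13, 24, 14, 39, 32, 25]

Final heap: [13, 24, 14, 39, 32, 25]


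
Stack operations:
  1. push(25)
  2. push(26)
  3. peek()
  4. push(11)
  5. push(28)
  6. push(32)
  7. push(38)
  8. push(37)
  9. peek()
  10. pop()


push(25) -> [25]
push(26) -> [25, 26]
peek()->26
push(11) -> [25, 26, 11]
push(28) -> [25, 26, 11, 28]
push(32) -> [25, 26, 11, 28, 32]
push(38) -> [25, 26, 11, 28, 32, 38]
push(37) -> [25, 26, 11, 28, 32, 38, 37]
peek()->37
pop()->37, [25, 26, 11, 28, 32, 38]

Final stack: [25, 26, 11, 28, 32, 38]


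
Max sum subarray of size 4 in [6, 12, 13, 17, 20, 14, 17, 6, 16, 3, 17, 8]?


[0:4]: 48
[1:5]: 62
[2:6]: 64
[3:7]: 68
[4:8]: 57
[5:9]: 53
[6:10]: 42
[7:11]: 42
[8:12]: 44

Max: 68 at [3:7]


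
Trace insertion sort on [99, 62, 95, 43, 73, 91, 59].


Initial: [99, 62, 95, 43, 73, 91, 59]
Insert 62: [62, 99, 95, 43, 73, 91, 59]
Insert 95: [62, 95, 99, 43, 73, 91, 59]
Insert 43: [43, 62, 95, 99, 73, 91, 59]
Insert 73: [43, 62, 73, 95, 99, 91, 59]
Insert 91: [43, 62, 73, 91, 95, 99, 59]
Insert 59: [43, 59, 62, 73, 91, 95, 99]

Sorted: [43, 59, 62, 73, 91, 95, 99]


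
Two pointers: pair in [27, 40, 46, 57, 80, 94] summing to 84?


lo=0(27)+hi=5(94)=121
lo=0(27)+hi=4(80)=107
lo=0(27)+hi=3(57)=84

Yes: 27+57=84


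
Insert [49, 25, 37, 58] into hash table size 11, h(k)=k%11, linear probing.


Insert 49: h=5 -> slot 5
Insert 25: h=3 -> slot 3
Insert 37: h=4 -> slot 4
Insert 58: h=3, 3 probes -> slot 6

Table: [None, None, None, 25, 37, 49, 58, None, None, None, None]


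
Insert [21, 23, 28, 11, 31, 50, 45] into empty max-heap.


Insert 21: [21]
Insert 23: [23, 21]
Insert 28: [28, 21, 23]
Insert 11: [28, 21, 23, 11]
Insert 31: [31, 28, 23, 11, 21]
Insert 50: [50, 28, 31, 11, 21, 23]
Insert 45: [50, 28, 45, 11, 21, 23, 31]

Final heap: [50, 28, 45, 11, 21, 23, 31]


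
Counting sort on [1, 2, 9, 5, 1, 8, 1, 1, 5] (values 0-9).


Input: [1, 2, 9, 5, 1, 8, 1, 1, 5]
Counts: [0, 4, 1, 0, 0, 2, 0, 0, 1, 1]

Sorted: [1, 1, 1, 1, 2, 5, 5, 8, 9]


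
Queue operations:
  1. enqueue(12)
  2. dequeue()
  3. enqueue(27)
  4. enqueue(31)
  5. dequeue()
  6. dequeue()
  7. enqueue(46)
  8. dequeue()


enqueue(12) -> [12]
dequeue()->12, []
enqueue(27) -> [27]
enqueue(31) -> [27, 31]
dequeue()->27, [31]
dequeue()->31, []
enqueue(46) -> [46]
dequeue()->46, []

Final queue: []


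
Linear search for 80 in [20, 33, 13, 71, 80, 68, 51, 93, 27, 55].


i=0: 20!=80
i=1: 33!=80
i=2: 13!=80
i=3: 71!=80
i=4: 80==80 found!

Found at 4, 5 comps


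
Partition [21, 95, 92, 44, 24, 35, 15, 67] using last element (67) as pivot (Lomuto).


Pivot: 67
  21 <= 67: advance i (no swap)
  44 <= 67: swap -> [21, 44, 92, 95, 24, 35, 15, 67]
  24 <= 67: swap -> [21, 44, 24, 95, 92, 35, 15, 67]
  35 <= 67: swap -> [21, 44, 24, 35, 92, 95, 15, 67]
  15 <= 67: swap -> [21, 44, 24, 35, 15, 95, 92, 67]
Place pivot at 5: [21, 44, 24, 35, 15, 67, 92, 95]

Partitioned: [21, 44, 24, 35, 15, 67, 92, 95]


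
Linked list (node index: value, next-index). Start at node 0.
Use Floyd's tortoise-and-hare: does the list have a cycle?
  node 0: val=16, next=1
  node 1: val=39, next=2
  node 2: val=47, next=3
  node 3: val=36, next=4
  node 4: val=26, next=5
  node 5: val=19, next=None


Floyd's tortoise (slow, +1) and hare (fast, +2):
  init: slow=0, fast=0
  step 1: slow=1, fast=2
  step 2: slow=2, fast=4
  step 3: fast 4->5->None, no cycle

Cycle: no


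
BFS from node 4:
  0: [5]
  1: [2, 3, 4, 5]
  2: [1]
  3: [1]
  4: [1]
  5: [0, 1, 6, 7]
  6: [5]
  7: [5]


Visit 4, enqueue [1]
Visit 1, enqueue [2, 3, 5]
Visit 2, enqueue []
Visit 3, enqueue []
Visit 5, enqueue [0, 6, 7]
Visit 0, enqueue []
Visit 6, enqueue []
Visit 7, enqueue []

BFS order: [4, 1, 2, 3, 5, 0, 6, 7]


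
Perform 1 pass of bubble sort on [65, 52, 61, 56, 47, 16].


Initial: [65, 52, 61, 56, 47, 16]
Pass 1: [52, 61, 56, 47, 16, 65] (5 swaps)

After 1 pass: [52, 61, 56, 47, 16, 65]


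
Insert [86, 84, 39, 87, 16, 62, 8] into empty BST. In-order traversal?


Insert 86: root
Insert 84: L from 86
Insert 39: L from 86 -> L from 84
Insert 87: R from 86
Insert 16: L from 86 -> L from 84 -> L from 39
Insert 62: L from 86 -> L from 84 -> R from 39
Insert 8: L from 86 -> L from 84 -> L from 39 -> L from 16

In-order: [8, 16, 39, 62, 84, 86, 87]


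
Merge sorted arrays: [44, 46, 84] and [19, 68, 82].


Take 19 from B
Take 44 from A
Take 46 from A
Take 68 from B
Take 82 from B

Merged: [19, 44, 46, 68, 82, 84]


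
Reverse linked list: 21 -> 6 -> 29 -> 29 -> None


Step 1: curr=21, set curr.next=prev(None) | reversed so far: 21
Step 2: curr=6, set curr.next=prev(21) | reversed so far: 6 -> 21
Step 3: curr=29, set curr.next=prev(6) | reversed so far: 29 -> 6 -> 21
Step 4: curr=29, set curr.next=prev(29) | reversed so far: 29 -> 29 -> 6 -> 21

29 -> 29 -> 6 -> 21 -> None


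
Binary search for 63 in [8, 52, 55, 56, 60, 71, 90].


Step 1: lo=0, hi=6, mid=3, val=56
Step 2: lo=4, hi=6, mid=5, val=71
Step 3: lo=4, hi=4, mid=4, val=60

Not found


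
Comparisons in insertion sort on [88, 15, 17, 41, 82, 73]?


Algorithm: insertion sort
Input: [88, 15, 17, 41, 82, 73]
Sorted: [15, 17, 41, 73, 82, 88]

10


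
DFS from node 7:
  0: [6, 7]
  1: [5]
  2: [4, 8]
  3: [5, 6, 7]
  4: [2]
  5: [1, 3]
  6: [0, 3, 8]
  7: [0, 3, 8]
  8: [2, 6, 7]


Visit 7, push [8, 3, 0]
Visit 0, push [6]
Visit 6, push [8, 3]
Visit 3, push [5]
Visit 5, push [1]
Visit 1, push []
Visit 8, push [2]
Visit 2, push [4]
Visit 4, push []

DFS order: [7, 0, 6, 3, 5, 1, 8, 2, 4]


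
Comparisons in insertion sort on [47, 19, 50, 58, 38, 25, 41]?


Algorithm: insertion sort
Input: [47, 19, 50, 58, 38, 25, 41]
Sorted: [19, 25, 38, 41, 47, 50, 58]

16


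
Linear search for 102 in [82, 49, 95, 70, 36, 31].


i=0: 82!=102
i=1: 49!=102
i=2: 95!=102
i=3: 70!=102
i=4: 36!=102
i=5: 31!=102

Not found, 6 comps


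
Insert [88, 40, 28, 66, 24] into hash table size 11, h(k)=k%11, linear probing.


Insert 88: h=0 -> slot 0
Insert 40: h=7 -> slot 7
Insert 28: h=6 -> slot 6
Insert 66: h=0, 1 probes -> slot 1
Insert 24: h=2 -> slot 2

Table: [88, 66, 24, None, None, None, 28, 40, None, None, None]


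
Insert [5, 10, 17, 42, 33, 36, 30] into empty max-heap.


Insert 5: [5]
Insert 10: [10, 5]
Insert 17: [17, 5, 10]
Insert 42: [42, 17, 10, 5]
Insert 33: [42, 33, 10, 5, 17]
Insert 36: [42, 33, 36, 5, 17, 10]
Insert 30: [42, 33, 36, 5, 17, 10, 30]

Final heap: [42, 33, 36, 5, 17, 10, 30]


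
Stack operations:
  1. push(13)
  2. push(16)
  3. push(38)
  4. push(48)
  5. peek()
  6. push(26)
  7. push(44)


push(13) -> [13]
push(16) -> [13, 16]
push(38) -> [13, 16, 38]
push(48) -> [13, 16, 38, 48]
peek()->48
push(26) -> [13, 16, 38, 48, 26]
push(44) -> [13, 16, 38, 48, 26, 44]

Final stack: [13, 16, 38, 48, 26, 44]


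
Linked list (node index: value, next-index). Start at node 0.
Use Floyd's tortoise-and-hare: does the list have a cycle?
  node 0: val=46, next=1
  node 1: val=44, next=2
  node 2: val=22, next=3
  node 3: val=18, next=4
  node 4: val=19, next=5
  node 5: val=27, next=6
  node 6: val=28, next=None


Floyd's tortoise (slow, +1) and hare (fast, +2):
  init: slow=0, fast=0
  step 1: slow=1, fast=2
  step 2: slow=2, fast=4
  step 3: slow=3, fast=6
  step 4: fast -> None, no cycle

Cycle: no


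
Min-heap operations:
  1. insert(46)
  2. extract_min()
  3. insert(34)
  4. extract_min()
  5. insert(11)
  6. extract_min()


insert(46) -> [46]
extract_min()->46, []
insert(34) -> [34]
extract_min()->34, []
insert(11) -> [11]
extract_min()->11, []

Final heap: []


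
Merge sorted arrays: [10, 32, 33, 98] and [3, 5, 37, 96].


Take 3 from B
Take 5 from B
Take 10 from A
Take 32 from A
Take 33 from A
Take 37 from B
Take 96 from B

Merged: [3, 5, 10, 32, 33, 37, 96, 98]
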